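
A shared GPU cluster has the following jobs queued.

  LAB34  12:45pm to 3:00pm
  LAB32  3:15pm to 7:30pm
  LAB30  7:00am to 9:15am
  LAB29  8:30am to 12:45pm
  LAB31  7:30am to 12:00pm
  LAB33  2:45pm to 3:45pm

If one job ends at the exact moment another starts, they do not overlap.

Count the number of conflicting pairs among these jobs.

5

Sorted by start: LAB30, LAB31, LAB29, LAB34, LAB33, LAB32.
LAB31 starts before LAB30 ends → LAB30 and LAB31 overlap.
LAB29 starts before LAB30 ends → LAB30 and LAB29 overlap.
LAB34 starts after LAB30 ends — done with LAB30.
LAB29 starts before LAB31 ends → LAB31 and LAB29 overlap.
LAB34 starts after LAB31 ends — done with LAB31.
LAB34 starts exactly when LAB29 ends (back-to-back, no overlap) — done with LAB29.
LAB33 starts before LAB34 ends → LAB34 and LAB33 overlap.
LAB32 starts after LAB34 ends.
LAB32 starts before LAB33 ends → LAB33 and LAB32 overlap.
Overlapping pairs: LAB29 & LAB30, LAB29 & LAB31, LAB30 & LAB31, LAB32 & LAB33, LAB33 & LAB34 — 5 in total.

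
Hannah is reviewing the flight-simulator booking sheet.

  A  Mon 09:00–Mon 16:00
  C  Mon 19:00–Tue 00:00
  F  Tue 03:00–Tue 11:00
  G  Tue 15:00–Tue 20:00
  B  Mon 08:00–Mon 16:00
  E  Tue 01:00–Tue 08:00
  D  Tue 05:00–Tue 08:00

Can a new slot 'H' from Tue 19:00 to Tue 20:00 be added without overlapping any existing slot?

No — it overlaps G

B: ends Mon 16:00 at or before H starts Tue 19:00 → clear.
A: ends Mon 16:00 at or before H starts Tue 19:00 → clear.
C: ends Tue 00:00 at or before H starts Tue 19:00 → clear.
E: ends Tue 08:00 at or before H starts Tue 19:00 → clear.
F: ends Tue 11:00 at or before H starts Tue 19:00 → clear.
D: ends Tue 08:00 at or before H starts Tue 19:00 → clear.
G: starts Tue 15:00 before H ends Tue 20:00, and ends Tue 20:00 after H starts Tue 19:00 → overlap.
H overlaps G.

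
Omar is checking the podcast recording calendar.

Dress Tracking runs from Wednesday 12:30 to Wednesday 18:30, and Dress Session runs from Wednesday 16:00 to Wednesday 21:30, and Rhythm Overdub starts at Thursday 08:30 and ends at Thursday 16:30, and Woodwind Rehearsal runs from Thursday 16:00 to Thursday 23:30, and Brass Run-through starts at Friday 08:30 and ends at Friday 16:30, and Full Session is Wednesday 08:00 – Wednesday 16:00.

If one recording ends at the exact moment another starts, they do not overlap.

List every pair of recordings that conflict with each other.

Dress Session & Dress Tracking, Dress Tracking & Full Session, Rhythm Overdub & Woodwind Rehearsal

Two intervals overlap when each starts before the other ends.
Sorted by start: Full Session, Dress Tracking, Dress Session, Rhythm Overdub, Woodwind Rehearsal, Brass Run-through.
Dress Tracking starts before Full Session ends → Full Session and Dress Tracking overlap.
Dress Session starts exactly when Full Session ends (back-to-back, no overlap); Full Session is clear from here.
Dress Session starts before Dress Tracking ends → Dress Tracking and Dress Session overlap.
Rhythm Overdub starts after Dress Tracking ends; Dress Tracking is clear from here.
Rhythm Overdub starts after Dress Session ends; Dress Session is clear from here.
Woodwind Rehearsal starts before Rhythm Overdub ends → Rhythm Overdub and Woodwind Rehearsal overlap.
Brass Run-through starts after Rhythm Overdub ends.
Brass Run-through starts after Woodwind Rehearsal ends.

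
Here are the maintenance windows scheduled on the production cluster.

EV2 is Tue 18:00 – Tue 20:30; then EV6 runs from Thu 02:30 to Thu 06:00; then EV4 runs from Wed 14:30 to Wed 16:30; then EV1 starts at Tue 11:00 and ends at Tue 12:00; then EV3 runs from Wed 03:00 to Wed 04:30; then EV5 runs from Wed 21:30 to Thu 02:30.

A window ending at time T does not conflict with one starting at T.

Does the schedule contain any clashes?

No

Sorted by start: EV1, EV2, EV3, EV4, EV5, EV6.
EV2 starts after EV1 ends; EV1 is clear from here.
EV3 starts after EV2 ends; EV2 is clear from here.
EV4 starts after EV3 ends; EV3 is clear from here.
EV5 starts after EV4 ends; EV4 is clear from here.
EV6 starts exactly when EV5 ends (back-to-back, no overlap).
Every pair is clear; the schedule has no overlaps.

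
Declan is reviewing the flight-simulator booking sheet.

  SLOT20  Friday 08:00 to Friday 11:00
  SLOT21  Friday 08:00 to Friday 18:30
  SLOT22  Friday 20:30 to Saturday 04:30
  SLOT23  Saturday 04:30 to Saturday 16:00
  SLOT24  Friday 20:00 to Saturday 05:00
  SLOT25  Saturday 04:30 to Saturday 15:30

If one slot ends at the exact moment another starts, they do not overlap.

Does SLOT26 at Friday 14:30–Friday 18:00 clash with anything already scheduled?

Yes — it overlaps SLOT21

SLOT20: ends Friday 11:00 at or before SLOT26 starts Friday 14:30 → clear.
SLOT21: starts Friday 08:00 before SLOT26 ends Friday 18:00, and ends Friday 18:30 after SLOT26 starts Friday 14:30 → overlap.
SLOT24: starts Friday 20:00 at or after SLOT26 ends Friday 18:00 → clear.
SLOT22: starts Friday 20:30 at or after SLOT26 ends Friday 18:00 → clear.
SLOT23: starts Saturday 04:30 at or after SLOT26 ends Friday 18:00 → clear.
SLOT25: starts Saturday 04:30 at or after SLOT26 ends Friday 18:00 → clear.
SLOT26 overlaps SLOT21.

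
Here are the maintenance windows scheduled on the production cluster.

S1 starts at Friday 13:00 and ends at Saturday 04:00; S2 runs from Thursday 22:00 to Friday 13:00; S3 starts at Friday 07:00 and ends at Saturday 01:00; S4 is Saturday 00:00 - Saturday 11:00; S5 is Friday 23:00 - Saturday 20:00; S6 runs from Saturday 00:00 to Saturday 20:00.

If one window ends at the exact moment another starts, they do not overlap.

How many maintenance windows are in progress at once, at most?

5

Walk through starts and ends in time order (an end at T is processed before a start at T):
Thursday 22:00 start S2 → 1
Friday 07:00 start S3 → 2
Friday 13:00 end S2 → 1
Friday 13:00 start S1 → 2
Friday 23:00 start S5 → 3
Saturday 00:00 start S4 → 4
Saturday 00:00 start S6 → 5
Saturday 01:00 end S3 → 4
Saturday 04:00 end S1 → 3
Saturday 11:00 end S4 → 2
Saturday 20:00 end S5 → 1
Saturday 20:00 end S6 → 0
Peak is 5, at Saturday 00:00 (S1, S3, S4, S5, S6).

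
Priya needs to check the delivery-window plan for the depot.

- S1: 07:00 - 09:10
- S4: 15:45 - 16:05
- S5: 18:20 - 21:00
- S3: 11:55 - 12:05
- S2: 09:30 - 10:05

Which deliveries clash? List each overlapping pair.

none

Sorted by start: S1, S2, S3, S4, S5.
S2 starts after S1 ends, so S1 has no further overlaps.
S3 starts after S2 ends, so S2 has no further overlaps.
S4 starts after S3 ends, so S3 has no further overlaps.
S5 starts after S4 ends.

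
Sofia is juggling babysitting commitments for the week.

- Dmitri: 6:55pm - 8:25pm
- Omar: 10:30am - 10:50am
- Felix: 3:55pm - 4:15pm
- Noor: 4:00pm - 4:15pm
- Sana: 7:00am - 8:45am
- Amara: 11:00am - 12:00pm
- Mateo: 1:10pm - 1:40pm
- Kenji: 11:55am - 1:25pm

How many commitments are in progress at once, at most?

Walk through starts and ends in time order (an end at T is processed before a start at T):
7:00am start Sana → 1
8:45am end Sana → 0
10:30am start Omar → 1
10:50am end Omar → 0
11:00am start Amara → 1
11:55am start Kenji → 2
12:00pm end Amara → 1
1:10pm start Mateo → 2
1:25pm end Kenji → 1
1:40pm end Mateo → 0
3:55pm start Felix → 1
4:00pm start Noor → 2
4:15pm end Felix → 1
4:15pm end Noor → 0
6:55pm start Dmitri → 1
8:25pm end Dmitri → 0
Peak is 2, at 11:55am (Amara, Kenji).

2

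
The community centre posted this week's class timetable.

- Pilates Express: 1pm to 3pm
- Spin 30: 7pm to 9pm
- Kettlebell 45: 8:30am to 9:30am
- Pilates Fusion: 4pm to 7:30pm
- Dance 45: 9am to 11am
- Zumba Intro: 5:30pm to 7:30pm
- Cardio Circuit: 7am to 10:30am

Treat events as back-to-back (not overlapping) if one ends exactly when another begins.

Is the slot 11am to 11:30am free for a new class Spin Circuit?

Yes — the slot is free

Cardio Circuit: ends 10:30am at or before Spin Circuit starts 11am → clear.
Kettlebell 45: ends 9:30am at or before Spin Circuit starts 11am → clear.
Dance 45: ends 11am at or before Spin Circuit starts 11am → clear.
Pilates Express: starts 1pm at or after Spin Circuit ends 11:30am → clear.
Pilates Fusion: starts 4pm at or after Spin Circuit ends 11:30am → clear.
Zumba Intro: starts 5:30pm at or after Spin Circuit ends 11:30am → clear.
Spin 30: starts 7pm at or after Spin Circuit ends 11:30am → clear.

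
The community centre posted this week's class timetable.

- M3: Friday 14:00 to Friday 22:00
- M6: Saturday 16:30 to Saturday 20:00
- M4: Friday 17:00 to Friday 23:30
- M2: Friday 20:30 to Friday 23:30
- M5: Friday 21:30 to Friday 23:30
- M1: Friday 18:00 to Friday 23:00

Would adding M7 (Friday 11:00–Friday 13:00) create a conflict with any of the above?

No — it doesn't clash with anything

M3: starts Friday 14:00 at or after M7 ends Friday 13:00 → clear.
M4: starts Friday 17:00 at or after M7 ends Friday 13:00 → clear.
M1: starts Friday 18:00 at or after M7 ends Friday 13:00 → clear.
M2: starts Friday 20:30 at or after M7 ends Friday 13:00 → clear.
M5: starts Friday 21:30 at or after M7 ends Friday 13:00 → clear.
M6: starts Saturday 16:30 at or after M7 ends Friday 13:00 → clear.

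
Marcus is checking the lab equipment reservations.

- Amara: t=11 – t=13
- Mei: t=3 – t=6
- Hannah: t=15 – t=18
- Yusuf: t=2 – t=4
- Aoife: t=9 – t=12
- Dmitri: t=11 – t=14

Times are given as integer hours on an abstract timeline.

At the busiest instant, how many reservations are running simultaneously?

3

Sweep the timeline, counting +1 at each start and −1 at each end (ends before starts at a tie):
t=2 start Yusuf → 1
t=3 start Mei → 2
t=4 end Yusuf → 1
t=6 end Mei → 0
t=9 start Aoife → 1
t=11 start Amara → 2
t=11 start Dmitri → 3
t=12 end Aoife → 2
t=13 end Amara → 1
t=14 end Dmitri → 0
t=15 start Hannah → 1
t=18 end Hannah → 0
Peak is 3, at t=11 (Amara, Aoife, Dmitri).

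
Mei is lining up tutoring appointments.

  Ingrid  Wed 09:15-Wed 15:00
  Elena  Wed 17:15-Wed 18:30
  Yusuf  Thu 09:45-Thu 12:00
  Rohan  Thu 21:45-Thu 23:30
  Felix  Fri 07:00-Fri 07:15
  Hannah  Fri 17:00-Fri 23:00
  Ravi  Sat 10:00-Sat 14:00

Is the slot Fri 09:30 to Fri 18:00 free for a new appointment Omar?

No — it overlaps Hannah

Ingrid: ends Wed 15:00 at or before Omar starts Fri 09:30 → clear.
Elena: ends Wed 18:30 at or before Omar starts Fri 09:30 → clear.
Yusuf: ends Thu 12:00 at or before Omar starts Fri 09:30 → clear.
Rohan: ends Thu 23:30 at or before Omar starts Fri 09:30 → clear.
Felix: ends Fri 07:15 at or before Omar starts Fri 09:30 → clear.
Hannah: starts Fri 17:00 before Omar ends Fri 18:00, and ends Fri 23:00 after Omar starts Fri 09:30 → overlap.
Ravi: starts Sat 10:00 at or after Omar ends Fri 18:00 → clear.
Omar overlaps Hannah.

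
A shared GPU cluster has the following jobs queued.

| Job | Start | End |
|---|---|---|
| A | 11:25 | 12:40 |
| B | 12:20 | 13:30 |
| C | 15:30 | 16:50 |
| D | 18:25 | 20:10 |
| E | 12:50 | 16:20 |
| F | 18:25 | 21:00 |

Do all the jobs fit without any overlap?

Sorted by start: A, B, E, C, D, F.
B starts before A ends → A and B overlap.
That's a conflict, so the schedule is not conflict-free.

No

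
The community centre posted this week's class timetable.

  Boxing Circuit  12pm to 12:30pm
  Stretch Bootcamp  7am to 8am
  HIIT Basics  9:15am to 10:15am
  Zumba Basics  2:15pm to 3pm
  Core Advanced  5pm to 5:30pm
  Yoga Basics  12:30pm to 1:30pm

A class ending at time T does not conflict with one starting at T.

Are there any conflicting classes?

Check each pair: they overlap iff neither finishes before the other starts.
Sorted by start: Stretch Bootcamp, HIIT Basics, Boxing Circuit, Yoga Basics, Zumba Basics, Core Advanced.
HIIT Basics starts after Stretch Bootcamp ends — done with Stretch Bootcamp.
Boxing Circuit starts after HIIT Basics ends — done with HIIT Basics.
Yoga Basics starts exactly when Boxing Circuit ends (back-to-back, no overlap) — done with Boxing Circuit.
Zumba Basics starts after Yoga Basics ends — done with Yoga Basics.
Core Advanced starts after Zumba Basics ends.
Every pair is clear; the schedule has no overlaps.

No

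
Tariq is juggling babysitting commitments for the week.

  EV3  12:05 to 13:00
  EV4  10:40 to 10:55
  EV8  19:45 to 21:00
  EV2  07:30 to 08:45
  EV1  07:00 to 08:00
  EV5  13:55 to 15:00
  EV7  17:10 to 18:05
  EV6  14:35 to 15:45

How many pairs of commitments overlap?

2

Sorted by start: EV1, EV2, EV4, EV3, EV5, EV6, EV7, EV8.
EV2 starts before EV1 ends → EV1 and EV2 overlap.
EV4 starts after EV1 ends, so EV1 has no further overlaps.
EV4 starts after EV2 ends, so EV2 has no further overlaps.
EV3 starts after EV4 ends, so EV4 has no further overlaps.
EV5 starts after EV3 ends, so EV3 has no further overlaps.
EV6 starts before EV5 ends → EV5 and EV6 overlap.
EV7 starts after EV5 ends, so EV5 has no further overlaps.
EV7 starts after EV6 ends, so EV6 has no further overlaps.
EV8 starts after EV7 ends.
Overlapping pairs: EV1 & EV2, EV5 & EV6 — 2 in total.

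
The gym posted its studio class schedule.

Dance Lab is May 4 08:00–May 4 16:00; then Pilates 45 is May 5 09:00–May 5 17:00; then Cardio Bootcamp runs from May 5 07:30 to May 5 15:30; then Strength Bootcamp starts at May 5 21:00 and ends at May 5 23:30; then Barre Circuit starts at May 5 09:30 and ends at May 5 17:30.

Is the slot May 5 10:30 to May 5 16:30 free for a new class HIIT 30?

No — it overlaps Barre Circuit, Cardio Bootcamp, Pilates 45

Dance Lab: ends May 4 16:00 at or before HIIT 30 starts May 5 10:30 → clear.
Cardio Bootcamp: starts May 5 07:30 before HIIT 30 ends May 5 16:30, and ends May 5 15:30 after HIIT 30 starts May 5 10:30 → overlap.
Pilates 45: starts May 5 09:00 before HIIT 30 ends May 5 16:30, and ends May 5 17:00 after HIIT 30 starts May 5 10:30 → overlap.
Barre Circuit: starts May 5 09:30 before HIIT 30 ends May 5 16:30, and ends May 5 17:30 after HIIT 30 starts May 5 10:30 → overlap.
Strength Bootcamp: starts May 5 21:00 at or after HIIT 30 ends May 5 16:30 → clear.
HIIT 30 overlaps Pilates 45, Cardio Bootcamp, Barre Circuit.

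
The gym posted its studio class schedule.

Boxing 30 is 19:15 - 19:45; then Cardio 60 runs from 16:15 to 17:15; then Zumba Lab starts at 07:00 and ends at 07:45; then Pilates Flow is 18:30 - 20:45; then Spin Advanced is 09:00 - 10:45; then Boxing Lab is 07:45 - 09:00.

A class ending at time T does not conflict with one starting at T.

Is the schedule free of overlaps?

No

Check each pair: they overlap iff neither finishes before the other starts.
Sorted by start: Zumba Lab, Boxing Lab, Spin Advanced, Cardio 60, Pilates Flow, Boxing 30.
Boxing Lab starts exactly when Zumba Lab ends (back-to-back, no overlap), so nothing later overlaps Zumba Lab either.
Spin Advanced starts exactly when Boxing Lab ends (back-to-back, no overlap), so nothing later overlaps Boxing Lab either.
Cardio 60 starts after Spin Advanced ends, so nothing later overlaps Spin Advanced either.
Pilates Flow starts after Cardio 60 ends, so nothing later overlaps Cardio 60 either.
Boxing 30 starts before Pilates Flow ends → Pilates Flow and Boxing 30 overlap.
That's a conflict, so the schedule is not conflict-free.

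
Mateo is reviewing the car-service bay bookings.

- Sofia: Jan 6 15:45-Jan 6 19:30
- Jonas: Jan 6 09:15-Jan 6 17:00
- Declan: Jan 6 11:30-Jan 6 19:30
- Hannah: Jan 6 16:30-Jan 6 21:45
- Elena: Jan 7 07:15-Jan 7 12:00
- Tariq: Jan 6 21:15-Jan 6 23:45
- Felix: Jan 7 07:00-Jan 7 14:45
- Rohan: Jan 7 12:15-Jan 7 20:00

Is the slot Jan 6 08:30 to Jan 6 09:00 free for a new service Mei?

Jonas: starts Jan 6 09:15 at or after Mei ends Jan 6 09:00 → clear.
Declan: starts Jan 6 11:30 at or after Mei ends Jan 6 09:00 → clear.
Sofia: starts Jan 6 15:45 at or after Mei ends Jan 6 09:00 → clear.
Hannah: starts Jan 6 16:30 at or after Mei ends Jan 6 09:00 → clear.
Tariq: starts Jan 6 21:15 at or after Mei ends Jan 6 09:00 → clear.
Felix: starts Jan 7 07:00 at or after Mei ends Jan 6 09:00 → clear.
Elena: starts Jan 7 07:15 at or after Mei ends Jan 6 09:00 → clear.
Rohan: starts Jan 7 12:15 at or after Mei ends Jan 6 09:00 → clear.

Yes — the slot is free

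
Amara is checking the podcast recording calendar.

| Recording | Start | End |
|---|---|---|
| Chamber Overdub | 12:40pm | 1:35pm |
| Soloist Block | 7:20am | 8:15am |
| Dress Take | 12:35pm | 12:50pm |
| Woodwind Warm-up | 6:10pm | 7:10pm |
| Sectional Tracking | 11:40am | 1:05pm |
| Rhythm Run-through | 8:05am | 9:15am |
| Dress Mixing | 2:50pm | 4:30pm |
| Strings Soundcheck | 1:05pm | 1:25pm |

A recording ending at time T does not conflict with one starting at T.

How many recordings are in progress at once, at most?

3

Walk through starts and ends in time order (an end at T is processed before a start at T):
7:20am start Soloist Block → 1
8:05am start Rhythm Run-through → 2
8:15am end Soloist Block → 1
9:15am end Rhythm Run-through → 0
11:40am start Sectional Tracking → 1
12:35pm start Dress Take → 2
12:40pm start Chamber Overdub → 3
12:50pm end Dress Take → 2
1:05pm end Sectional Tracking → 1
1:05pm start Strings Soundcheck → 2
1:25pm end Strings Soundcheck → 1
1:35pm end Chamber Overdub → 0
2:50pm start Dress Mixing → 1
4:30pm end Dress Mixing → 0
6:10pm start Woodwind Warm-up → 1
7:10pm end Woodwind Warm-up → 0
Peak is 3, at 12:40pm (Chamber Overdub, Dress Take, Sectional Tracking).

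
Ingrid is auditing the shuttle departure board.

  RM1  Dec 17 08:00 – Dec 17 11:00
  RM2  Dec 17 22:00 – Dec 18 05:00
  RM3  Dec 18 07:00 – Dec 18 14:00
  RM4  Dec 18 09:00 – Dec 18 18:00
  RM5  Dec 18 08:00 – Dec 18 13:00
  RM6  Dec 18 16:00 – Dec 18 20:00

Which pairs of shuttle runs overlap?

RM3 & RM4, RM3 & RM5, RM4 & RM5, RM4 & RM6

Two intervals overlap when each starts before the other ends.
Sorted by start: RM1, RM2, RM3, RM5, RM4, RM6.
RM2 starts after RM1 ends — done with RM1.
RM3 starts after RM2 ends — done with RM2.
RM5 starts before RM3 ends → RM3 and RM5 overlap.
RM4 starts before RM3 ends → RM3 and RM4 overlap.
RM6 starts after RM3 ends.
RM4 starts before RM5 ends → RM5 and RM4 overlap.
RM6 starts after RM5 ends.
RM6 starts before RM4 ends → RM4 and RM6 overlap.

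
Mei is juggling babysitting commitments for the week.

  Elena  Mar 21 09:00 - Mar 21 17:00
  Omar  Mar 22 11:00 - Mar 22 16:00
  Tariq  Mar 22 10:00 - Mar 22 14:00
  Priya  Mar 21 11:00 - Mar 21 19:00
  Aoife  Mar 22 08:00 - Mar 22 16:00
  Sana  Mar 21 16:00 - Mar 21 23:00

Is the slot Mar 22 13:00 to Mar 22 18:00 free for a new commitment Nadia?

Elena: ends Mar 21 17:00 at or before Nadia starts Mar 22 13:00 → clear.
Priya: ends Mar 21 19:00 at or before Nadia starts Mar 22 13:00 → clear.
Sana: ends Mar 21 23:00 at or before Nadia starts Mar 22 13:00 → clear.
Aoife: starts Mar 22 08:00 before Nadia ends Mar 22 18:00, and ends Mar 22 16:00 after Nadia starts Mar 22 13:00 → overlap.
Tariq: starts Mar 22 10:00 before Nadia ends Mar 22 18:00, and ends Mar 22 14:00 after Nadia starts Mar 22 13:00 → overlap.
Omar: starts Mar 22 11:00 before Nadia ends Mar 22 18:00, and ends Mar 22 16:00 after Nadia starts Mar 22 13:00 → overlap.
Nadia overlaps Aoife, Omar, Tariq.

No — it overlaps Aoife, Omar, Tariq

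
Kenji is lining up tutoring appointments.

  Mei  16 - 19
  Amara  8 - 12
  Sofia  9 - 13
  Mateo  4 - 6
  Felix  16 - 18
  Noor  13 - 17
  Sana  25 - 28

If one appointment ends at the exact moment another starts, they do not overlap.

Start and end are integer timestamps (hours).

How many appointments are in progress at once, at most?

Sweep the timeline, counting +1 at each start and −1 at each end (ends before starts at a tie):
4 start Mateo → 1
6 end Mateo → 0
8 start Amara → 1
9 start Sofia → 2
12 end Amara → 1
13 end Sofia → 0
13 start Noor → 1
16 start Felix → 2
16 start Mei → 3
17 end Noor → 2
18 end Felix → 1
19 end Mei → 0
25 start Sana → 1
28 end Sana → 0
Peak is 3, at 16 (Felix, Mei, Noor).

3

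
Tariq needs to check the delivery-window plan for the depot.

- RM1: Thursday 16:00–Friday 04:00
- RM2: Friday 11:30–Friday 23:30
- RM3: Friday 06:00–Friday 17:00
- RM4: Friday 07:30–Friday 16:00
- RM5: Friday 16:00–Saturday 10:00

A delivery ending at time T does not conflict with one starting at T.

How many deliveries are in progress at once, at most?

Sweep the timeline, counting +1 at each start and −1 at each end (ends before starts at a tie):
Thursday 16:00 start RM1 → 1
Friday 04:00 end RM1 → 0
Friday 06:00 start RM3 → 1
Friday 07:30 start RM4 → 2
Friday 11:30 start RM2 → 3
Friday 16:00 end RM4 → 2
Friday 16:00 start RM5 → 3
Friday 17:00 end RM3 → 2
Friday 23:30 end RM2 → 1
Saturday 10:00 end RM5 → 0
Peak is 3, at Friday 11:30 (RM2, RM3, RM4).

3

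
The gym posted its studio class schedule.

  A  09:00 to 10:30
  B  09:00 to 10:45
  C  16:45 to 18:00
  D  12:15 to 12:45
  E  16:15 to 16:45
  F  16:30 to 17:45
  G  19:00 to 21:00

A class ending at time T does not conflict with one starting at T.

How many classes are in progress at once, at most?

2

Walk through starts and ends in time order (an end at T is processed before a start at T):
09:00 start A → 1
09:00 start B → 2
10:30 end A → 1
10:45 end B → 0
12:15 start D → 1
12:45 end D → 0
16:15 start E → 1
16:30 start F → 2
16:45 end E → 1
16:45 start C → 2
17:45 end F → 1
18:00 end C → 0
19:00 start G → 1
21:00 end G → 0
Peak is 2, at 09:00 (A, B).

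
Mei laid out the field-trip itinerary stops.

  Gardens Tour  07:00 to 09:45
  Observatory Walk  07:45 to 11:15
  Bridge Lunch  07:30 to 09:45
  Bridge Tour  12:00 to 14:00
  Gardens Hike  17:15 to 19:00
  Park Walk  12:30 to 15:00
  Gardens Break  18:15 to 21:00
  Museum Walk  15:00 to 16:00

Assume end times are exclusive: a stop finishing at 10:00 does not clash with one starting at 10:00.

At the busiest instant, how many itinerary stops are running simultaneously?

3

Sort all start/end points and keep a running count:
07:00 start Gardens Tour → 1
07:30 start Bridge Lunch → 2
07:45 start Observatory Walk → 3
09:45 end Bridge Lunch → 2
09:45 end Gardens Tour → 1
11:15 end Observatory Walk → 0
12:00 start Bridge Tour → 1
12:30 start Park Walk → 2
14:00 end Bridge Tour → 1
15:00 end Park Walk → 0
15:00 start Museum Walk → 1
16:00 end Museum Walk → 0
17:15 start Gardens Hike → 1
18:15 start Gardens Break → 2
19:00 end Gardens Hike → 1
21:00 end Gardens Break → 0
Peak is 3, at 07:45 (Bridge Lunch, Gardens Tour, Observatory Walk).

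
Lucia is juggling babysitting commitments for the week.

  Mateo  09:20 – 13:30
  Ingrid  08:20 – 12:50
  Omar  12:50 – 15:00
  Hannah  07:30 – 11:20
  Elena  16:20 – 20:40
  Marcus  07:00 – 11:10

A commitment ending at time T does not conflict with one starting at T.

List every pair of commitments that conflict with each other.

Two intervals overlap when each starts before the other ends.
Sorted by start: Marcus, Hannah, Ingrid, Mateo, Omar, Elena.
Hannah starts before Marcus ends → Marcus and Hannah overlap.
Ingrid starts before Marcus ends → Marcus and Ingrid overlap.
Mateo starts before Marcus ends → Marcus and Mateo overlap.
Omar starts after Marcus ends — done with Marcus.
Ingrid starts before Hannah ends → Hannah and Ingrid overlap.
Mateo starts before Hannah ends → Hannah and Mateo overlap.
Omar starts after Hannah ends — done with Hannah.
Mateo starts before Ingrid ends → Ingrid and Mateo overlap.
Omar starts exactly when Ingrid ends (back-to-back, no overlap) — done with Ingrid.
Omar starts before Mateo ends → Mateo and Omar overlap.
Elena starts after Mateo ends.
Elena starts after Omar ends.

Hannah & Ingrid, Hannah & Marcus, Hannah & Mateo, Ingrid & Marcus, Ingrid & Mateo, Marcus & Mateo, Mateo & Omar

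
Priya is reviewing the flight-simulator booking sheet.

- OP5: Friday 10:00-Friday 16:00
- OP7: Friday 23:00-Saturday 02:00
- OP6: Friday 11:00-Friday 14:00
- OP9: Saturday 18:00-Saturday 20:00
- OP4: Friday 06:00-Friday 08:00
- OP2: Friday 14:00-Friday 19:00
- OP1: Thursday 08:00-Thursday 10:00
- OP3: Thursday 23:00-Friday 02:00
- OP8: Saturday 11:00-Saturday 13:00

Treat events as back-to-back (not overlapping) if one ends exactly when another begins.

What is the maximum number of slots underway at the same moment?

2

Sweep the timeline, counting +1 at each start and −1 at each end (ends before starts at a tie):
Thursday 08:00 start OP1 → 1
Thursday 10:00 end OP1 → 0
Thursday 23:00 start OP3 → 1
Friday 02:00 end OP3 → 0
Friday 06:00 start OP4 → 1
Friday 08:00 end OP4 → 0
Friday 10:00 start OP5 → 1
Friday 11:00 start OP6 → 2
Friday 14:00 end OP6 → 1
Friday 14:00 start OP2 → 2
Friday 16:00 end OP5 → 1
Friday 19:00 end OP2 → 0
Friday 23:00 start OP7 → 1
Saturday 02:00 end OP7 → 0
Saturday 11:00 start OP8 → 1
Saturday 13:00 end OP8 → 0
Saturday 18:00 start OP9 → 1
Saturday 20:00 end OP9 → 0
Peak is 2, at Friday 11:00 (OP5, OP6).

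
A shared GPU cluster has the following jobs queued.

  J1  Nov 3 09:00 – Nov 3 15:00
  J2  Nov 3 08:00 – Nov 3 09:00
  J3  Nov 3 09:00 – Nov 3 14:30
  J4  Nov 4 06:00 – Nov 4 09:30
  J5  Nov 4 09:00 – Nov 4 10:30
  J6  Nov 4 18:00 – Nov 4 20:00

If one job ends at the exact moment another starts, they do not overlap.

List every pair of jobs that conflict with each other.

Sorted by start: J2, J1, J3, J4, J5, J6.
J1 starts exactly when J2 ends (back-to-back, no overlap); J2 is clear from here.
J3 starts before J1 ends → J1 and J3 overlap.
J4 starts after J1 ends; J1 is clear from here.
J4 starts after J3 ends; J3 is clear from here.
J5 starts before J4 ends → J4 and J5 overlap.
J6 starts after J4 ends.
J6 starts after J5 ends.

J1 & J3, J4 & J5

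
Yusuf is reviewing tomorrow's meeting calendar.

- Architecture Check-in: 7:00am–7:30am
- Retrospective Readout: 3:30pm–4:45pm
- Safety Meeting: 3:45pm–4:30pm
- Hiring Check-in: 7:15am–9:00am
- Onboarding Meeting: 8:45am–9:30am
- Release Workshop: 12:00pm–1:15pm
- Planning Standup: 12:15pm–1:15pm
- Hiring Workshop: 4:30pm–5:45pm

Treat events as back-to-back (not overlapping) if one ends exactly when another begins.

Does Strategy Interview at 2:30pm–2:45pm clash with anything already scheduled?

Architecture Check-in: ends 7:30am at or before Strategy Interview starts 2:30pm → clear.
Hiring Check-in: ends 9:00am at or before Strategy Interview starts 2:30pm → clear.
Onboarding Meeting: ends 9:30am at or before Strategy Interview starts 2:30pm → clear.
Release Workshop: ends 1:15pm at or before Strategy Interview starts 2:30pm → clear.
Planning Standup: ends 1:15pm at or before Strategy Interview starts 2:30pm → clear.
Retrospective Readout: starts 3:30pm at or after Strategy Interview ends 2:45pm → clear.
Safety Meeting: starts 3:45pm at or after Strategy Interview ends 2:45pm → clear.
Hiring Workshop: starts 4:30pm at or after Strategy Interview ends 2:45pm → clear.

No — it doesn't clash with anything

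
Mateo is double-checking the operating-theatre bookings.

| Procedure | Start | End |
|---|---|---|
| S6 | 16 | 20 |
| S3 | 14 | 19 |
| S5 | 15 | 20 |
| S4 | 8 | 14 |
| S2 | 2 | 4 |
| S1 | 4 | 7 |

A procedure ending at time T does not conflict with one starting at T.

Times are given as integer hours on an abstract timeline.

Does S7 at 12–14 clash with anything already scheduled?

Yes — it overlaps S4

S2: ends 4 at or before S7 starts 12 → clear.
S1: ends 7 at or before S7 starts 12 → clear.
S4: starts 8 before S7 ends 14, and ends 14 after S7 starts 12 → overlap.
S3: starts 14 at or after S7 ends 14 → clear.
S5: starts 15 at or after S7 ends 14 → clear.
S6: starts 16 at or after S7 ends 14 → clear.
S7 overlaps S4.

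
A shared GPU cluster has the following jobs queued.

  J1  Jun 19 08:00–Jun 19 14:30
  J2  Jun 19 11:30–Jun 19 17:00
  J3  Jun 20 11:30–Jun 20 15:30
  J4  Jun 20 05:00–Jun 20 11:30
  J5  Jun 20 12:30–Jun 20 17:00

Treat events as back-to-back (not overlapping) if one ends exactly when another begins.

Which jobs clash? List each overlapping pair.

J1 & J2, J3 & J5

Two intervals overlap when each starts before the other ends.
Sorted by start: J1, J2, J4, J3, J5.
J2 starts before J1 ends → J1 and J2 overlap.
J4 starts after J1 ends, so nothing later overlaps J1 either.
J4 starts after J2 ends, so nothing later overlaps J2 either.
J3 starts exactly when J4 ends (back-to-back, no overlap), so nothing later overlaps J4 either.
J5 starts before J3 ends → J3 and J5 overlap.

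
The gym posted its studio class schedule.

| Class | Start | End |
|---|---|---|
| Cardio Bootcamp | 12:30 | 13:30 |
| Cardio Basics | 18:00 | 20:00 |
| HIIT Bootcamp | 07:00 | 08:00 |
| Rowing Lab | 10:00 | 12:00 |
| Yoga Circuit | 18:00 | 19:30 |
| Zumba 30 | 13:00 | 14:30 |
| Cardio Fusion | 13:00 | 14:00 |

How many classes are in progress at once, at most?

3

Sweep the timeline, counting +1 at each start and −1 at each end (ends before starts at a tie):
07:00 start HIIT Bootcamp → 1
08:00 end HIIT Bootcamp → 0
10:00 start Rowing Lab → 1
12:00 end Rowing Lab → 0
12:30 start Cardio Bootcamp → 1
13:00 start Cardio Fusion → 2
13:00 start Zumba 30 → 3
13:30 end Cardio Bootcamp → 2
14:00 end Cardio Fusion → 1
14:30 end Zumba 30 → 0
18:00 start Cardio Basics → 1
18:00 start Yoga Circuit → 2
19:30 end Yoga Circuit → 1
20:00 end Cardio Basics → 0
Peak is 3, at 13:00 (Cardio Bootcamp, Cardio Fusion, Zumba 30).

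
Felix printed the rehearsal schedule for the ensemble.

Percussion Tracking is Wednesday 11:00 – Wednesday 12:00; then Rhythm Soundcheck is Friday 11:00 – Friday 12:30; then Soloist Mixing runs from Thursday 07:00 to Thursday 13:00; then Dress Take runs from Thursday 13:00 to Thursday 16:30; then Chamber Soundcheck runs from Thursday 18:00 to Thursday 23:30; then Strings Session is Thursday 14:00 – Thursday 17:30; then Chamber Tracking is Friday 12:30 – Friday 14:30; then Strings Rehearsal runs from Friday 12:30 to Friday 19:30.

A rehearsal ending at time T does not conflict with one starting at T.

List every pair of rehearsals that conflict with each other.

Sorted by start: Percussion Tracking, Soloist Mixing, Dress Take, Strings Session, Chamber Soundcheck, Rhythm Soundcheck, Strings Rehearsal, Chamber Tracking.
Soloist Mixing starts after Percussion Tracking ends, so nothing later overlaps Percussion Tracking either.
Dress Take starts exactly when Soloist Mixing ends (back-to-back, no overlap), so nothing later overlaps Soloist Mixing either.
Strings Session starts before Dress Take ends → Dress Take and Strings Session overlap.
Chamber Soundcheck starts after Dress Take ends, so nothing later overlaps Dress Take either.
Chamber Soundcheck starts after Strings Session ends, so nothing later overlaps Strings Session either.
Rhythm Soundcheck starts after Chamber Soundcheck ends, so nothing later overlaps Chamber Soundcheck either.
Strings Rehearsal starts exactly when Rhythm Soundcheck ends (back-to-back, no overlap), so nothing later overlaps Rhythm Soundcheck either.
Chamber Tracking starts before Strings Rehearsal ends → Strings Rehearsal and Chamber Tracking overlap.

Chamber Tracking & Strings Rehearsal, Dress Take & Strings Session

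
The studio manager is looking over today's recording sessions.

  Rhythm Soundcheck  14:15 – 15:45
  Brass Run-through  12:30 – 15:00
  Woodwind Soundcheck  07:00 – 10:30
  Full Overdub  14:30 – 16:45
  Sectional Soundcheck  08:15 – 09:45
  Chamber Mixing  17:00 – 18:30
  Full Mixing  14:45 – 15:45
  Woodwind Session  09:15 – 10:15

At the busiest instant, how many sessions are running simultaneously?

4

Sweep the timeline, counting +1 at each start and −1 at each end (ends before starts at a tie):
07:00 start Woodwind Soundcheck → 1
08:15 start Sectional Soundcheck → 2
09:15 start Woodwind Session → 3
09:45 end Sectional Soundcheck → 2
10:15 end Woodwind Session → 1
10:30 end Woodwind Soundcheck → 0
12:30 start Brass Run-through → 1
14:15 start Rhythm Soundcheck → 2
14:30 start Full Overdub → 3
14:45 start Full Mixing → 4
15:00 end Brass Run-through → 3
15:45 end Full Mixing → 2
15:45 end Rhythm Soundcheck → 1
16:45 end Full Overdub → 0
17:00 start Chamber Mixing → 1
18:30 end Chamber Mixing → 0
Peak is 4, at 14:45 (Brass Run-through, Full Mixing, Full Overdub, Rhythm Soundcheck).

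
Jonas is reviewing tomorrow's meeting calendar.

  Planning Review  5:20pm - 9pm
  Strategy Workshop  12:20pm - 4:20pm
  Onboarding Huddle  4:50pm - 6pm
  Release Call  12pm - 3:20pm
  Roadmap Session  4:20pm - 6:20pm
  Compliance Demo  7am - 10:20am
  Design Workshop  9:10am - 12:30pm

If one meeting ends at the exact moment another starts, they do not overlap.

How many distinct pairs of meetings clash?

Sorted by start: Compliance Demo, Design Workshop, Release Call, Strategy Workshop, Roadmap Session, Onboarding Huddle, Planning Review.
Design Workshop starts before Compliance Demo ends → Compliance Demo and Design Workshop overlap.
Release Call starts after Compliance Demo ends, so nothing later overlaps Compliance Demo either.
Release Call starts before Design Workshop ends → Design Workshop and Release Call overlap.
Strategy Workshop starts before Design Workshop ends → Design Workshop and Strategy Workshop overlap.
Roadmap Session starts after Design Workshop ends, so nothing later overlaps Design Workshop either.
Strategy Workshop starts before Release Call ends → Release Call and Strategy Workshop overlap.
Roadmap Session starts after Release Call ends, so nothing later overlaps Release Call either.
Roadmap Session starts exactly when Strategy Workshop ends (back-to-back, no overlap), so nothing later overlaps Strategy Workshop either.
Onboarding Huddle starts before Roadmap Session ends → Roadmap Session and Onboarding Huddle overlap.
Planning Review starts before Roadmap Session ends → Roadmap Session and Planning Review overlap.
Planning Review starts before Onboarding Huddle ends → Onboarding Huddle and Planning Review overlap.
Overlapping pairs: Compliance Demo & Design Workshop, Design Workshop & Release Call, Design Workshop & Strategy Workshop, Onboarding Huddle & Planning Review, Onboarding Huddle & Roadmap Session, Planning Review & Roadmap Session, Release Call & Strategy Workshop — 7 in total.

7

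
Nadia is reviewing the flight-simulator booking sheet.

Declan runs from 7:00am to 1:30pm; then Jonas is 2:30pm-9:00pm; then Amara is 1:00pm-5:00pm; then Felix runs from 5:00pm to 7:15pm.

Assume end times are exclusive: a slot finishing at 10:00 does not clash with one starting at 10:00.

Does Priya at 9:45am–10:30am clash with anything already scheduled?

Declan: starts 7:00am before Priya ends 10:30am, and ends 1:30pm after Priya starts 9:45am → overlap.
Amara: starts 1:00pm at or after Priya ends 10:30am → clear.
Jonas: starts 2:30pm at or after Priya ends 10:30am → clear.
Felix: starts 5:00pm at or after Priya ends 10:30am → clear.
Priya overlaps Declan.

Yes — it overlaps Declan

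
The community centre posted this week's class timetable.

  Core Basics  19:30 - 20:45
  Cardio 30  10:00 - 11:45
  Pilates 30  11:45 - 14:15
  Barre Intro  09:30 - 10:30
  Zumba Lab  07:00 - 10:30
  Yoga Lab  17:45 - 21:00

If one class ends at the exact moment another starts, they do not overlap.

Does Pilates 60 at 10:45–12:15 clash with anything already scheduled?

Yes — it overlaps Cardio 30, Pilates 30

Zumba Lab: ends 10:30 at or before Pilates 60 starts 10:45 → clear.
Barre Intro: ends 10:30 at or before Pilates 60 starts 10:45 → clear.
Cardio 30: starts 10:00 before Pilates 60 ends 12:15, and ends 11:45 after Pilates 60 starts 10:45 → overlap.
Pilates 30: starts 11:45 before Pilates 60 ends 12:15, and ends 14:15 after Pilates 60 starts 10:45 → overlap.
Yoga Lab: starts 17:45 at or after Pilates 60 ends 12:15 → clear.
Core Basics: starts 19:30 at or after Pilates 60 ends 12:15 → clear.
Pilates 60 overlaps Pilates 30, Cardio 30.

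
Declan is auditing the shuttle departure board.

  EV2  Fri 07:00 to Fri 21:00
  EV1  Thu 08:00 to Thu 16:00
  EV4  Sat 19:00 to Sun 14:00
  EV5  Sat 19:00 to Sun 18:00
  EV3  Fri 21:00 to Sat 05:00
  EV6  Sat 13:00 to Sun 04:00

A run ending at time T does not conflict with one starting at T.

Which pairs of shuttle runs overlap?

EV4 & EV5, EV4 & EV6, EV5 & EV6

Two intervals overlap when each starts before the other ends.
Sorted by start: EV1, EV2, EV3, EV6, EV4, EV5.
EV2 starts after EV1 ends, so EV1 has no further overlaps.
EV3 starts exactly when EV2 ends (back-to-back, no overlap), so EV2 has no further overlaps.
EV6 starts after EV3 ends, so EV3 has no further overlaps.
EV4 starts before EV6 ends → EV6 and EV4 overlap.
EV5 starts before EV6 ends → EV6 and EV5 overlap.
EV5 starts before EV4 ends → EV4 and EV5 overlap.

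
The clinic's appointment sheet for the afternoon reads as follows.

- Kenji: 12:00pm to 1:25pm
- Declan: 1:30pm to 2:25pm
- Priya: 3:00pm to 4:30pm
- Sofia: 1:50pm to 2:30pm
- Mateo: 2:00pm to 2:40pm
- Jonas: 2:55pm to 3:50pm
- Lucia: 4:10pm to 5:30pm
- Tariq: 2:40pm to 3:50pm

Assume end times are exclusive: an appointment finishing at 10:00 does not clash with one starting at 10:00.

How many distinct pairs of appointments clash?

7

Two intervals overlap when each starts before the other ends.
Sorted by start: Kenji, Declan, Sofia, Mateo, Tariq, Jonas, Priya, Lucia.
Declan starts after Kenji ends; Kenji is clear from here.
Sofia starts before Declan ends → Declan and Sofia overlap.
Mateo starts before Declan ends → Declan and Mateo overlap.
Tariq starts after Declan ends; Declan is clear from here.
Mateo starts before Sofia ends → Sofia and Mateo overlap.
Tariq starts after Sofia ends; Sofia is clear from here.
Tariq starts exactly when Mateo ends (back-to-back, no overlap); Mateo is clear from here.
Jonas starts before Tariq ends → Tariq and Jonas overlap.
Priya starts before Tariq ends → Tariq and Priya overlap.
Lucia starts after Tariq ends.
Priya starts before Jonas ends → Jonas and Priya overlap.
Lucia starts after Jonas ends.
Lucia starts before Priya ends → Priya and Lucia overlap.
Overlapping pairs: Declan & Mateo, Declan & Sofia, Jonas & Priya, Jonas & Tariq, Lucia & Priya, Mateo & Sofia, Priya & Tariq — 7 in total.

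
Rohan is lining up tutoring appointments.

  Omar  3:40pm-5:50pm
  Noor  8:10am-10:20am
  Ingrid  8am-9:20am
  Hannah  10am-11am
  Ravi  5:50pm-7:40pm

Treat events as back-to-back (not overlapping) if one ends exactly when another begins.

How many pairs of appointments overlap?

Sorted by start: Ingrid, Noor, Hannah, Omar, Ravi.
Noor starts before Ingrid ends → Ingrid and Noor overlap.
Hannah starts after Ingrid ends, so nothing later overlaps Ingrid either.
Hannah starts before Noor ends → Noor and Hannah overlap.
Omar starts after Noor ends, so nothing later overlaps Noor either.
Omar starts after Hannah ends, so nothing later overlaps Hannah either.
Ravi starts exactly when Omar ends (back-to-back, no overlap).
Overlapping pairs: Hannah & Noor, Ingrid & Noor — 2 in total.

2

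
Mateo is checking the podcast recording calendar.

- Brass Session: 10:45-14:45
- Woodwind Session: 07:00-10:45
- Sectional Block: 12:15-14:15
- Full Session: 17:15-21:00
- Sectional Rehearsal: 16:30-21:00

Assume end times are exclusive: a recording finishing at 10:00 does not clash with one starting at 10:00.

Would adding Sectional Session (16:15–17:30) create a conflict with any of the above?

Yes — it overlaps Full Session, Sectional Rehearsal

Woodwind Session: ends 10:45 at or before Sectional Session starts 16:15 → clear.
Brass Session: ends 14:45 at or before Sectional Session starts 16:15 → clear.
Sectional Block: ends 14:15 at or before Sectional Session starts 16:15 → clear.
Sectional Rehearsal: starts 16:30 before Sectional Session ends 17:30, and ends 21:00 after Sectional Session starts 16:15 → overlap.
Full Session: starts 17:15 before Sectional Session ends 17:30, and ends 21:00 after Sectional Session starts 16:15 → overlap.
Sectional Session overlaps Full Session, Sectional Rehearsal.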